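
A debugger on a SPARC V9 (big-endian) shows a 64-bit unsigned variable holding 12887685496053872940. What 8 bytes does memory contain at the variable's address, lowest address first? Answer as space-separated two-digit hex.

12887685496053872940 in hexadecimal, padded to 64 bits, is 0xB2DA41AD413EB92C.
Split into bytes (most-significant first): B2 DA 41 AD 41 3E B9 2C.
In big-endian order the high byte comes first in memory.
So the memory order matches the most-significant-first order: B2 DA 41 AD 41 3E B9 2C.

B2 DA 41 AD 41 3E B9 2C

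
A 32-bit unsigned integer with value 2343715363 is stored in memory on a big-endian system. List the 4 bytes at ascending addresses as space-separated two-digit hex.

8B B2 42 23

2343715363 in hexadecimal, padded to 32 bits, is 0x8BB24223.
Split into bytes (most-significant first): 8B B2 42 23.
Big-endian stores the most-significant byte at the lowest address.
So the memory order matches the most-significant-first order: 8B B2 42 23.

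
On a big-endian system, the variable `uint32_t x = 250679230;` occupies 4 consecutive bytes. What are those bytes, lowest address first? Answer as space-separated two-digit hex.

0E F1 0F BE

250679230 in hexadecimal, padded to 32 bits, is 0x0EF10FBE.
Split into bytes (most-significant first): 0E F1 0F BE.
Big-endian stores the most-significant byte at the lowest address.
So the memory order matches the most-significant-first order: 0E F1 0F BE.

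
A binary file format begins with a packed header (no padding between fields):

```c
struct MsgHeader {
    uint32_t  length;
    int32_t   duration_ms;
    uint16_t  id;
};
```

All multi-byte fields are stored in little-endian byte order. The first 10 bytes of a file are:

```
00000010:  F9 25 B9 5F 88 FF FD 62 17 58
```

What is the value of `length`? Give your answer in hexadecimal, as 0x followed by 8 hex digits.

0x5FB925F9

`length` is the first field, at byte offset 0, occupying 4 bytes.
Bytes at offsets 0..3: F9 25 B9 5F.
In little-endian order the low byte comes first in memory.
Reassemble most-significant byte first: 5F B9 25 F9 → 0x5FB925F9.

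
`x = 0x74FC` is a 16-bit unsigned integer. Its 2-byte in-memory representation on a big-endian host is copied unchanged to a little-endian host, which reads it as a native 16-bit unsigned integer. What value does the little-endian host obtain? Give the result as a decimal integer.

Stored big-endian, the bytes at ascending addresses are 74 FC.
Read back as little-endian, the first byte is least significant, giving 0xFC74.
0xFC74 = 64628.

64628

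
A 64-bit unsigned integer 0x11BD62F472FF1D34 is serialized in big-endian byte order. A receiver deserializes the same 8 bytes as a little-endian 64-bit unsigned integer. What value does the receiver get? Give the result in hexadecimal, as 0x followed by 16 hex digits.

Stored big-endian, the bytes at ascending addresses are 11 BD 62 F4 72 FF 1D 34.
Read back as little-endian, the first byte is least significant, giving 0x341DFF72F462BD11.

0x341DFF72F462BD11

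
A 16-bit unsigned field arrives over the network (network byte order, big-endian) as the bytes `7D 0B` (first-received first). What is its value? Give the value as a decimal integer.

32011

In big-endian order the high byte comes first in memory.
The bytes are already most-significant first: 0x7D0B.
0x7D0B = 32011.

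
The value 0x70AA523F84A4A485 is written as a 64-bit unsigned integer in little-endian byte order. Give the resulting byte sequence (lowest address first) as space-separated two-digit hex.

85 A4 A4 84 3F 52 AA 70

Split into bytes (most-significant first): 70 AA 52 3F 84 A4 A4 85.
In little-endian order the low byte comes first in memory.
So at ascending addresses the bytes are 85 A4 A4 84 3F 52 AA 70.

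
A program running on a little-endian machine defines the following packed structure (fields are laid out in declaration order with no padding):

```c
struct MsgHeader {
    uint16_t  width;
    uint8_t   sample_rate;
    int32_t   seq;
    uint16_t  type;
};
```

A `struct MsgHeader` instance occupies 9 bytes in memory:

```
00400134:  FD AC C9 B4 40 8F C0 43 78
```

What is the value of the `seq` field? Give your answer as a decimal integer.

-1064353612

`seq` follows `width` (2 B), `sample_rate` (1 B), so it starts at offset 2 + 1 = 3 and occupies 4 bytes.
Bytes at offsets 3..6: B4 40 8F C0.
Little-endian: lowest address holds the least-significant byte.
Reassemble most-significant byte first: C0 8F 40 B4 → 0xC08F40B4.
Top bit is set, so as a signed 32-bit value this is 0xC08F40B4 − 2^32 = -1064353612.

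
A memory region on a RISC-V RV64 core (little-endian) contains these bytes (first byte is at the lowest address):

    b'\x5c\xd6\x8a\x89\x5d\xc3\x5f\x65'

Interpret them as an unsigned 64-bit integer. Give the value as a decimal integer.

7304771927125186140

Little-endian stores the least-significant byte at the lowest address.
Reassemble most-significant byte first: 65 5F C3 5D 89 8A D6 5C → 0x655FC35D898AD65C.
0x655FC35D898AD65C = 7304771927125186140.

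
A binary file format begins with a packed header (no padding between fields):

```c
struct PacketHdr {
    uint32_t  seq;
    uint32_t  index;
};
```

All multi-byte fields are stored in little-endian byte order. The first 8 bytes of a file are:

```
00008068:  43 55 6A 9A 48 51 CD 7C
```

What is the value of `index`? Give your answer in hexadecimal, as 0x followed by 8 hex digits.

0x7CCD5148

`index` follows `seq` (4 bytes), so it starts at byte offset 4 and occupies 4 bytes.
Bytes at offsets 4..7: 48 51 CD 7C.
In little-endian order the low byte comes first in memory.
Reassemble most-significant byte first: 7C CD 51 48 → 0x7CCD5148.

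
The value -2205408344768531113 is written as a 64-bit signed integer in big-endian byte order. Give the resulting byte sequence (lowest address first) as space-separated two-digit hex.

Two's complement of -2205408344768531113 in 64 bits: 2205408344768531113 = 0x1E9B2F346E9C4AA9; invert → 0xE164D0CB9163B556; add 1 → 0xE164D0CB9163B557.
Split into bytes (most-significant first): E1 64 D0 CB 91 63 B5 57.
In big-endian order the high byte comes first in memory.
So the memory order matches the most-significant-first order: E1 64 D0 CB 91 63 B5 57.

E1 64 D0 CB 91 63 B5 57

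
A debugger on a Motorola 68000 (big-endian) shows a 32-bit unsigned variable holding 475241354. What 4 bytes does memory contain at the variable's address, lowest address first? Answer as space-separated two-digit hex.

475241354 in hexadecimal, padded to 32 bits, is 0x1C539B8A.
Split into bytes (most-significant first): 1C 53 9B 8A.
Big-endian: lowest address holds the most-significant byte.
So the memory order matches the most-significant-first order: 1C 53 9B 8A.

1C 53 9B 8A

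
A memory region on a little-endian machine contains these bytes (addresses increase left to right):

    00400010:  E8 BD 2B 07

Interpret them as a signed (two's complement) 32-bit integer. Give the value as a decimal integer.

Little-endian: lowest address holds the least-significant byte.
Reassemble most-significant byte first: 07 2B BD E8 → 0x072BBDE8.
0x072BBDE8 = 120307176.

120307176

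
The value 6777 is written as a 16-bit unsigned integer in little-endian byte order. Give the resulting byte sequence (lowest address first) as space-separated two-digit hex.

79 1A

6777 in hexadecimal, padded to 16 bits, is 0x1A79.
Split into bytes (most-significant first): 1A 79.
In little-endian order the low byte comes first in memory.
So at ascending addresses the bytes are 79 1A.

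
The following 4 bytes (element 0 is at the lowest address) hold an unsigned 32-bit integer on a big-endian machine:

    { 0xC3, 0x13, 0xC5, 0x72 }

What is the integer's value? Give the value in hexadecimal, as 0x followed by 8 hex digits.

0xC313C572

In big-endian order the high byte comes first in memory.
The bytes are already most-significant first: 0xC313C572.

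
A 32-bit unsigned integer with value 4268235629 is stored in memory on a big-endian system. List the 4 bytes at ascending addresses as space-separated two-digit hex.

FE 68 1B 6D

4268235629 in hexadecimal, padded to 32 bits, is 0xFE681B6D.
Split into bytes (most-significant first): FE 68 1B 6D.
In big-endian order the high byte comes first in memory.
So the memory order matches the most-significant-first order: FE 68 1B 6D.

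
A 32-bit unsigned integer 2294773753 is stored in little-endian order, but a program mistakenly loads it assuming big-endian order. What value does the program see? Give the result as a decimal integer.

4185376648

2294773753 in 32-bit hexadecimal is 0x88C777F9.
Stored little-endian, the bytes at ascending addresses are F9 77 C7 88.
Read back as big-endian, the last byte is least significant, giving 0xF977C788.
0xF977C788 = 4185376648.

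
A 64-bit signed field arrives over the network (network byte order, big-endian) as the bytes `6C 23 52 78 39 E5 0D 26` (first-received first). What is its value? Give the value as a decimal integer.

Big-endian stores the most-significant byte at the lowest address.
The bytes are already most-significant first: 0x6C23527839E50D26.
0x6C23527839E50D26 = 7792162456601955622.

7792162456601955622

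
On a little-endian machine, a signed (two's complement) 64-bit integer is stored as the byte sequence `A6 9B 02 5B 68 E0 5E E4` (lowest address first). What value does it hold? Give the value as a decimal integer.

-1990907246443062362

Little-endian stores the least-significant byte at the lowest address.
Reassemble most-significant byte first: E4 5E E0 68 5B 02 9B A6 → 0xE45EE0685B029BA6.
Top bit is set, so as a signed 64-bit value this is 0xE45EE0685B029BA6 − 2^64 = -1990907246443062362.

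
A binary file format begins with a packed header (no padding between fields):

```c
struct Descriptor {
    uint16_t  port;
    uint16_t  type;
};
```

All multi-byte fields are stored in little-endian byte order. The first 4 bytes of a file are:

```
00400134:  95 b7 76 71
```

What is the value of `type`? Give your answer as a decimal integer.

`type` follows `port` (2 bytes), so it starts at byte offset 2 and occupies 2 bytes.
Bytes at offsets 2..3: 76 71.
Little-endian: lowest address holds the least-significant byte.
Reassemble most-significant byte first: 71 76 → 0x7176.
0x7176 = 29046.

29046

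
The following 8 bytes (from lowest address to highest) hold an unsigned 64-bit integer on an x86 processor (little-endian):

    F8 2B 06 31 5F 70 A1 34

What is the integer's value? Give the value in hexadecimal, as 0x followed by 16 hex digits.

Little-endian stores the least-significant byte at the lowest address.
Reassemble most-significant byte first: 34 A1 70 5F 31 06 2B F8 → 0x34A1705F31062BF8.

0x34A1705F31062BF8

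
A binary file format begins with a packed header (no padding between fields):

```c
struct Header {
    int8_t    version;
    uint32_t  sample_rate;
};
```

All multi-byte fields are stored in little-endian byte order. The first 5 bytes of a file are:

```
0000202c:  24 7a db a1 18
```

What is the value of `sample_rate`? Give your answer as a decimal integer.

413260666

`sample_rate` follows `version` (1 byte), so it starts at byte offset 1 and occupies 4 bytes.
Bytes at offsets 1..4: 7A DB A1 18.
Little-endian: lowest address holds the least-significant byte.
Reassemble most-significant byte first: 18 A1 DB 7A → 0x18A1DB7A.
0x18A1DB7A = 413260666.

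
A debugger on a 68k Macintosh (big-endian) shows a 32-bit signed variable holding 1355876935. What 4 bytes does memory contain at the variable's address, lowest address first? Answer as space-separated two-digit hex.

1355876935 in hexadecimal, padded to 32 bits, is 0x50D10A47.
Split into bytes (most-significant first): 50 D1 0A 47.
Big-endian stores the most-significant byte at the lowest address.
So the memory order matches the most-significant-first order: 50 D1 0A 47.

50 D1 0A 47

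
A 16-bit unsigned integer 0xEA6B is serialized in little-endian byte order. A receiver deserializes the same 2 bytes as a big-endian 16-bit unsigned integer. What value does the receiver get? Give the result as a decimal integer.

27626

Stored little-endian, the bytes at ascending addresses are 6B EA.
Read back as big-endian, the last byte is least significant, giving 0x6BEA.
0x6BEA = 27626.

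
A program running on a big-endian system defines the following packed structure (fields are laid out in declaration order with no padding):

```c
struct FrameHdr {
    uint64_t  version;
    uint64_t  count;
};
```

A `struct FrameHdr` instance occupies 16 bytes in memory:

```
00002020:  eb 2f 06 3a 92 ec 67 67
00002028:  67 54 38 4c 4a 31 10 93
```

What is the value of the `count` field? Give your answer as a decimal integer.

7445637984263671955

`count` follows `version` (8 bytes), so it starts at byte offset 8 and occupies 8 bytes.
Bytes at offsets 8..15: 67 54 38 4C 4A 31 10 93.
Big-endian: lowest address holds the most-significant byte.
The bytes are already most-significant first: 0x6754384C4A311093.
0x6754384C4A311093 = 7445637984263671955.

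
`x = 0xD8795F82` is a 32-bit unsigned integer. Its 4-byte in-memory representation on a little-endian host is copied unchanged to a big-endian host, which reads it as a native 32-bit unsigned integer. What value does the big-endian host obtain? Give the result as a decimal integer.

2187295192

Stored little-endian, the bytes at ascending addresses are 82 5F 79 D8.
Read back as big-endian, the last byte is least significant, giving 0x825F79D8.
0x825F79D8 = 2187295192.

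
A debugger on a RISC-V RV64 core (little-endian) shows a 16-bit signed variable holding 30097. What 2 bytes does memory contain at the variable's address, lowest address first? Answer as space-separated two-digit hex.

91 75

30097 in hexadecimal, padded to 16 bits, is 0x7591.
Split into bytes (most-significant first): 75 91.
Little-endian stores the least-significant byte at the lowest address.
So at ascending addresses the bytes are 91 75.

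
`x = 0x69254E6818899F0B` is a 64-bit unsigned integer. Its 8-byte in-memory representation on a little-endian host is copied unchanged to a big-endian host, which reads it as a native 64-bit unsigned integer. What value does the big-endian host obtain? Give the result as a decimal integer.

837538793636373865

Stored little-endian, the bytes at ascending addresses are 0B 9F 89 18 68 4E 25 69.
Read back as big-endian, the last byte is least significant, giving 0x0B9F8918684E2569.
0x0B9F8918684E2569 = 837538793636373865.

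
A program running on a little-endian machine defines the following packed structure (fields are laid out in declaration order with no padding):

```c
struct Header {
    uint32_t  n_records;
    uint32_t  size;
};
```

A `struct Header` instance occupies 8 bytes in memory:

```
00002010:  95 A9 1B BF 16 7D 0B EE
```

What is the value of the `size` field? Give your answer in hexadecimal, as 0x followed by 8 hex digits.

0xEE0B7D16

`size` follows `n_records` (4 bytes), so it starts at byte offset 4 and occupies 4 bytes.
Bytes at offsets 4..7: 16 7D 0B EE.
In little-endian order the low byte comes first in memory.
Reassemble most-significant byte first: EE 0B 7D 16 → 0xEE0B7D16.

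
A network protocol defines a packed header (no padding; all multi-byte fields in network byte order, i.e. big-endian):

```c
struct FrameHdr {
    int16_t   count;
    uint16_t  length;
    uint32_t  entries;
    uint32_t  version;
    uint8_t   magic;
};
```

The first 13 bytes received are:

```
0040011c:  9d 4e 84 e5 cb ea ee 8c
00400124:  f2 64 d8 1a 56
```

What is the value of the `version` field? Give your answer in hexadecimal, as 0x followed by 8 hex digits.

`version` follows `count` (2 B), `length` (2 B), `entries` (4 B), so it starts at offset 2 + 2 + 4 = 8 and occupies 4 bytes.
Bytes at offsets 8..11: F2 64 D8 1A.
Big-endian stores the most-significant byte at the lowest address.
The bytes are already most-significant first: 0xF264D81A.

0xF264D81A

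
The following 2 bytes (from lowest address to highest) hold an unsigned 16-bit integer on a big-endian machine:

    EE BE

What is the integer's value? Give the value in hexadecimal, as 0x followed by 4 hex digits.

0xEEBE

Big-endian: lowest address holds the most-significant byte.
The bytes are already most-significant first: 0xEEBE.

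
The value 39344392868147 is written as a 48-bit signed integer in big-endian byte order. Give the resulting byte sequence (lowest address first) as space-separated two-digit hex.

23 C8 94 8F 91 33

39344392868147 in hexadecimal, padded to 48 bits, is 0x23C8948F9133.
Split into bytes (most-significant first): 23 C8 94 8F 91 33.
In big-endian order the high byte comes first in memory.
So the memory order matches the most-significant-first order: 23 C8 94 8F 91 33.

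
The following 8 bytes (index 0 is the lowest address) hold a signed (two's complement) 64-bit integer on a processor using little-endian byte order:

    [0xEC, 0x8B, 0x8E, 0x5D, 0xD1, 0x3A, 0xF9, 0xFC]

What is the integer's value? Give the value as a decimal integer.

-218078436058559508

Little-endian: lowest address holds the least-significant byte.
Reassemble most-significant byte first: FC F9 3A D1 5D 8E 8B EC → 0xFCF93AD15D8E8BEC.
Top bit is set, so as a signed 64-bit value this is 0xFCF93AD15D8E8BEC − 2^64 = -218078436058559508.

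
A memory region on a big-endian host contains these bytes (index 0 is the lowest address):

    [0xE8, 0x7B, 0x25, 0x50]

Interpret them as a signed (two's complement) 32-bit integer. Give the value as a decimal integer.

Big-endian stores the most-significant byte at the lowest address.
The bytes are already most-significant first: 0xE87B2550.
Top bit is set, so as a signed 32-bit value this is 0xE87B2550 − 2^32 = -394582704.

-394582704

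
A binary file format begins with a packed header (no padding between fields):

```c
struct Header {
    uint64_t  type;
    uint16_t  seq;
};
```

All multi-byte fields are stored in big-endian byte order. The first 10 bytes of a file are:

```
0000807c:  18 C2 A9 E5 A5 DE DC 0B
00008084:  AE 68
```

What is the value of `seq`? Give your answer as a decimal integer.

`seq` follows `type` (8 bytes), so it starts at byte offset 8 and occupies 2 bytes.
Bytes at offsets 8..9: AE 68.
Big-endian stores the most-significant byte at the lowest address.
The bytes are already most-significant first: 0xAE68.
0xAE68 = 44648.

44648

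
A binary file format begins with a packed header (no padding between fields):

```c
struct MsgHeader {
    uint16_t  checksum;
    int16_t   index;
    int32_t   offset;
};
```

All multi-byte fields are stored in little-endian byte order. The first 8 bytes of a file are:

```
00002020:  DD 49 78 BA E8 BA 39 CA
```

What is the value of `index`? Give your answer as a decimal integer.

-17800

`index` follows `checksum` (2 bytes), so it starts at byte offset 2 and occupies 2 bytes.
Bytes at offsets 2..3: 78 BA.
Little-endian: lowest address holds the least-significant byte.
Reassemble most-significant byte first: BA 78 → 0xBA78.
Top bit is set, so as a signed 16-bit value this is 0xBA78 − 2^16 = -17800.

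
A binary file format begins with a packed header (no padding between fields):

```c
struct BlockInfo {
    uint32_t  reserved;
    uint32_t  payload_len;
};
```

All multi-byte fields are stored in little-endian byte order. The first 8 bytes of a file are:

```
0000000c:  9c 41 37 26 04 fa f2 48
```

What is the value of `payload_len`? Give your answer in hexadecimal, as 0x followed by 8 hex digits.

`payload_len` follows `reserved` (4 bytes), so it starts at byte offset 4 and occupies 4 bytes.
Bytes at offsets 4..7: 04 FA F2 48.
Little-endian stores the least-significant byte at the lowest address.
Reassemble most-significant byte first: 48 F2 FA 04 → 0x48F2FA04.

0x48F2FA04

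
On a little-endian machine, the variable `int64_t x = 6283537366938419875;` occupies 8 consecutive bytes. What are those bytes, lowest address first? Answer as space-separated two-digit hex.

6283537366938419875 in hexadecimal, padded to 64 bits, is 0x57339BF1914202A3.
Split into bytes (most-significant first): 57 33 9B F1 91 42 02 A3.
Little-endian stores the least-significant byte at the lowest address.
So at ascending addresses the bytes are A3 02 42 91 F1 9B 33 57.

A3 02 42 91 F1 9B 33 57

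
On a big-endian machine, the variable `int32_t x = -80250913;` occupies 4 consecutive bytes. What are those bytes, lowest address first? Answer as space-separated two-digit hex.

FB 37 77 DF

Two's complement of -80250913 in 32 bits: 80250913 = 0x04C88821; invert → 0xFB3777DE; add 1 → 0xFB3777DF.
Split into bytes (most-significant first): FB 37 77 DF.
In big-endian order the high byte comes first in memory.
So the memory order matches the most-significant-first order: FB 37 77 DF.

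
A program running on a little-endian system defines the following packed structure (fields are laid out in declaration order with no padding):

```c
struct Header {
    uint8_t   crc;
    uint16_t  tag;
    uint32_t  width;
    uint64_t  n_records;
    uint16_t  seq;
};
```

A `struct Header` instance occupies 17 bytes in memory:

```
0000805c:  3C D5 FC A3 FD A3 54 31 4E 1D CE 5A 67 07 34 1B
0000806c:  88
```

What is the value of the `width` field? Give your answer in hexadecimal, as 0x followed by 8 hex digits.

`width` follows `crc` (1 B), `tag` (2 B), so it starts at offset 1 + 2 = 3 and occupies 4 bytes.
Bytes at offsets 3..6: A3 FD A3 54.
Little-endian: lowest address holds the least-significant byte.
Reassemble most-significant byte first: 54 A3 FD A3 → 0x54A3FDA3.

0x54A3FDA3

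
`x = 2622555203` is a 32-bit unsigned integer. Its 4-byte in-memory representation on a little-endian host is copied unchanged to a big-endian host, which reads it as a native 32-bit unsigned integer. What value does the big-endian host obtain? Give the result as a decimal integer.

1124356508

2622555203 in 32-bit hexadecimal is 0x9C510443.
Stored little-endian, the bytes at ascending addresses are 43 04 51 9C.
Read back as big-endian, the last byte is least significant, giving 0x4304519C.
0x4304519C = 1124356508.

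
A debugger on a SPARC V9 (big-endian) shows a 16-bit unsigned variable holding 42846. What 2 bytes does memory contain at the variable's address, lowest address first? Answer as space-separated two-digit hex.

A7 5E

42846 in hexadecimal, padded to 16 bits, is 0xA75E.
Split into bytes (most-significant first): A7 5E.
In big-endian order the high byte comes first in memory.
So the memory order matches the most-significant-first order: A7 5E.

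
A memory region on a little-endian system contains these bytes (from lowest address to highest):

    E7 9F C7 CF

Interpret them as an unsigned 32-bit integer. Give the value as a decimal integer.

Little-endian: lowest address holds the least-significant byte.
Reassemble most-significant byte first: CF C7 9F E7 → 0xCFC79FE7.
0xCFC79FE7 = 3485966311.

3485966311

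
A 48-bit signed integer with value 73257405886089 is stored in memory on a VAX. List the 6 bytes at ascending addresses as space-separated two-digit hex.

89 AE A7 91 A0 42

73257405886089 in hexadecimal, padded to 48 bits, is 0x42A091A7AE89.
Split into bytes (most-significant first): 42 A0 91 A7 AE 89.
Little-endian stores the least-significant byte at the lowest address.
So at ascending addresses the bytes are 89 AE A7 91 A0 42.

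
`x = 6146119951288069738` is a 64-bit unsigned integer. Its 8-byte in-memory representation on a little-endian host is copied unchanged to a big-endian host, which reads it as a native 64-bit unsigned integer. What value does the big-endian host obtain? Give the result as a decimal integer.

6146119951288069738 in 64-bit hexadecimal is 0x554B67883B776E6A.
Stored little-endian, the bytes at ascending addresses are 6A 6E 77 3B 88 67 4B 55.
Read back as big-endian, the last byte is least significant, giving 0x6A6E773B88674B55.
0x6A6E773B88674B55 = 7669198313033780053.

7669198313033780053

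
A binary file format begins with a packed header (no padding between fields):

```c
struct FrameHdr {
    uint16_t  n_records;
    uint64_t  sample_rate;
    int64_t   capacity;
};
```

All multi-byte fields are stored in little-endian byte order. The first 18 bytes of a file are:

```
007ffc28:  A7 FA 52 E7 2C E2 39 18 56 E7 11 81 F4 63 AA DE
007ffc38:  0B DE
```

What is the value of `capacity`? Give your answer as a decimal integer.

-2446617149142957807

`capacity` follows `n_records` (2 B), `sample_rate` (8 B), so it starts at offset 2 + 8 = 10 and occupies 8 bytes.
Bytes at offsets 10..17: 11 81 F4 63 AA DE 0B DE.
In little-endian order the low byte comes first in memory.
Reassemble most-significant byte first: DE 0B DE AA 63 F4 81 11 → 0xDE0BDEAA63F48111.
Top bit is set, so as a signed 64-bit value this is 0xDE0BDEAA63F48111 − 2^64 = -2446617149142957807.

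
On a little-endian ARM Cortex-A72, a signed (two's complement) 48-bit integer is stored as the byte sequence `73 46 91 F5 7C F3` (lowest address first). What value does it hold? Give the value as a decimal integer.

Little-endian: lowest address holds the least-significant byte.
Reassemble most-significant byte first: F3 7C F5 91 46 73 → 0xF37CF5914673.
Top bit is set, so as a signed 48-bit value this is 0xF37CF5914673 − 2^48 = -13756955277709.

-13756955277709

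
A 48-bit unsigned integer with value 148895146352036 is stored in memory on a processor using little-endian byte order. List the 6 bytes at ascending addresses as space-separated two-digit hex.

A4 9D 4E 5A 6B 87

148895146352036 in hexadecimal, padded to 48 bits, is 0x876B5A4E9DA4.
Split into bytes (most-significant first): 87 6B 5A 4E 9D A4.
Little-endian: lowest address holds the least-significant byte.
So at ascending addresses the bytes are A4 9D 4E 5A 6B 87.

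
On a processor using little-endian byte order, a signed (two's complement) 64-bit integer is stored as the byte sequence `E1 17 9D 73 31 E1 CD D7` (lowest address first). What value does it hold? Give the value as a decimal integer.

In little-endian order the low byte comes first in memory.
Reassemble most-significant byte first: D7 CD E1 31 73 9D 17 E1 → 0xD7CDE131739D17E1.
Top bit is set, so as a signed 64-bit value this is 0xD7CDE131739D17E1 − 2^64 = -2896411382820038687.

-2896411382820038687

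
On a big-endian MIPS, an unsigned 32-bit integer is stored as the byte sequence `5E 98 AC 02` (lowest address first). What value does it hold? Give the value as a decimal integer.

Big-endian stores the most-significant byte at the lowest address.
The bytes are already most-significant first: 0x5E98AC02.
0x5E98AC02 = 1587063810.

1587063810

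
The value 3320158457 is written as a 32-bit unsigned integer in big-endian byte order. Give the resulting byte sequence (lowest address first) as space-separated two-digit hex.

C5 E5 98 F9

3320158457 in hexadecimal, padded to 32 bits, is 0xC5E598F9.
Split into bytes (most-significant first): C5 E5 98 F9.
Big-endian: lowest address holds the most-significant byte.
So the memory order matches the most-significant-first order: C5 E5 98 F9.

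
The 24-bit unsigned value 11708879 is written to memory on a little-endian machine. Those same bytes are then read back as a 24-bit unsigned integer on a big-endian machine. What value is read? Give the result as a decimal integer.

11708879 in 24-bit hexadecimal is 0xB2A9CF.
Stored little-endian, the bytes at ascending addresses are CF A9 B2.
Read back as big-endian, the last byte is least significant, giving 0xCFA9B2.
0xCFA9B2 = 13609394.

13609394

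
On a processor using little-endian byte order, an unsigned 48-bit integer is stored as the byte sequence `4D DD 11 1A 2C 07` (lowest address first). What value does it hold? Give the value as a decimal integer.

In little-endian order the low byte comes first in memory.
Reassemble most-significant byte first: 07 2C 1A 11 DD 4D → 0x072C1A11DD4D.
0x072C1A11DD4D = 7885997333837.

7885997333837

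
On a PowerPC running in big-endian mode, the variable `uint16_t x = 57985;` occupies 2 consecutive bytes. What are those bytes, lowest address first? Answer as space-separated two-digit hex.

E2 81

57985 in hexadecimal, padded to 16 bits, is 0xE281.
Split into bytes (most-significant first): E2 81.
Big-endian: lowest address holds the most-significant byte.
So the memory order matches the most-significant-first order: E2 81.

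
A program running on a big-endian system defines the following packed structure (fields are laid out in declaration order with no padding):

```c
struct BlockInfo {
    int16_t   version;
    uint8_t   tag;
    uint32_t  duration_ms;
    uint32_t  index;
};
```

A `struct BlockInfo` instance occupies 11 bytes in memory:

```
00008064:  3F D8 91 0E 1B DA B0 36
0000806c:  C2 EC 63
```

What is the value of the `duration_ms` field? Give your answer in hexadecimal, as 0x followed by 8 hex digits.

0x0E1BDAB0

`duration_ms` follows `version` (2 B), `tag` (1 B), so it starts at offset 2 + 1 = 3 and occupies 4 bytes.
Bytes at offsets 3..6: 0E 1B DA B0.
Big-endian stores the most-significant byte at the lowest address.
The bytes are already most-significant first: 0x0E1BDAB0.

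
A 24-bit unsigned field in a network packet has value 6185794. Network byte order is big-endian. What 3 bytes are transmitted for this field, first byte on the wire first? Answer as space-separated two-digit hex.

6185794 in hexadecimal, padded to 24 bits, is 0x5E6342.
Split into bytes (most-significant first): 5E 63 42.
In big-endian order the high byte comes first in memory.
So the memory order matches the most-significant-first order: 5E 63 42.

5E 63 42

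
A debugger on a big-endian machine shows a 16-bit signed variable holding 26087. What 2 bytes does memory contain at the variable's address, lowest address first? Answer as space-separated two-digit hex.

65 E7

26087 in hexadecimal, padded to 16 bits, is 0x65E7.
Split into bytes (most-significant first): 65 E7.
In big-endian order the high byte comes first in memory.
So the memory order matches the most-significant-first order: 65 E7.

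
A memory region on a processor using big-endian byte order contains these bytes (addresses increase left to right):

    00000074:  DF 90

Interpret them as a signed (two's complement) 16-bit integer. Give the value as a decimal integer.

In big-endian order the high byte comes first in memory.
The bytes are already most-significant first: 0xDF90.
Top bit is set, so as a signed 16-bit value this is 0xDF90 − 2^16 = -8304.

-8304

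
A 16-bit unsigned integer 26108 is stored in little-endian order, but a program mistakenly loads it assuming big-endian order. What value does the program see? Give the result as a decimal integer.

26108 in 16-bit hexadecimal is 0x65FC.
Stored little-endian, the bytes at ascending addresses are FC 65.
Read back as big-endian, the last byte is least significant, giving 0xFC65.
0xFC65 = 64613.

64613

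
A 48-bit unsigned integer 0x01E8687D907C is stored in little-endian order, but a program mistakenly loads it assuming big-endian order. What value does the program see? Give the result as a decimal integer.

Stored little-endian, the bytes at ascending addresses are 7C 90 7D 68 E8 01.
Read back as big-endian, the last byte is least significant, giving 0x7C907D68E801.
0x7C907D68E801 = 136960021161985.

136960021161985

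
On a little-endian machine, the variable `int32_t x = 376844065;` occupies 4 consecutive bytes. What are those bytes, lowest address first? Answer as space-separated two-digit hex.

376844065 in hexadecimal, padded to 32 bits, is 0x16762F21.
Split into bytes (most-significant first): 16 76 2F 21.
Little-endian stores the least-significant byte at the lowest address.
So at ascending addresses the bytes are 21 2F 76 16.

21 2F 76 16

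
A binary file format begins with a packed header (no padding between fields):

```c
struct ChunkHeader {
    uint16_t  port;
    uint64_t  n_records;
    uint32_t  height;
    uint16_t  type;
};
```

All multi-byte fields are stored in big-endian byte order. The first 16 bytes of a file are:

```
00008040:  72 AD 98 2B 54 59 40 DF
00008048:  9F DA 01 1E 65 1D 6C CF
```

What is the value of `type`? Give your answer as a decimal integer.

`type` follows `port` (2 B), `n_records` (8 B), `height` (4 B), so it starts at offset 2 + 8 + 4 = 14 and occupies 2 bytes.
Bytes at offsets 14..15: 6C CF.
In big-endian order the high byte comes first in memory.
The bytes are already most-significant first: 0x6CCF.
0x6CCF = 27855.

27855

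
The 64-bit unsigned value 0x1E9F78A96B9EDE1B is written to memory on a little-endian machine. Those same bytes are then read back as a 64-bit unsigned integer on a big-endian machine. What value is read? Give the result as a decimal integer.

2008216669095763742

Stored little-endian, the bytes at ascending addresses are 1B DE 9E 6B A9 78 9F 1E.
Read back as big-endian, the last byte is least significant, giving 0x1BDE9E6BA9789F1E.
0x1BDE9E6BA9789F1E = 2008216669095763742.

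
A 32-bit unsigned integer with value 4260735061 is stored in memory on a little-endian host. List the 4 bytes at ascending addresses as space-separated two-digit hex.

55 A8 F5 FD

4260735061 in hexadecimal, padded to 32 bits, is 0xFDF5A855.
Split into bytes (most-significant first): FD F5 A8 55.
Little-endian: lowest address holds the least-significant byte.
So at ascending addresses the bytes are 55 A8 F5 FD.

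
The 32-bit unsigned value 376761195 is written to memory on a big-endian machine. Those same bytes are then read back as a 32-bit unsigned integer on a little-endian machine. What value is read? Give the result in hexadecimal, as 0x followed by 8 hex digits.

0x6BEB7416

376761195 in 32-bit hexadecimal is 0x1674EB6B.
Stored big-endian, the bytes at ascending addresses are 16 74 EB 6B.
Read back as little-endian, the first byte is least significant, giving 0x6BEB7416.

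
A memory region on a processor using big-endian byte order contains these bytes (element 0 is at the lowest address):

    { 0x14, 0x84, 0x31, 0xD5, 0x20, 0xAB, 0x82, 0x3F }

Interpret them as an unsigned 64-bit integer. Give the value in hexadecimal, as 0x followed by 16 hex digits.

Big-endian: lowest address holds the most-significant byte.
The bytes are already most-significant first: 0x148431D520AB823F.

0x148431D520AB823F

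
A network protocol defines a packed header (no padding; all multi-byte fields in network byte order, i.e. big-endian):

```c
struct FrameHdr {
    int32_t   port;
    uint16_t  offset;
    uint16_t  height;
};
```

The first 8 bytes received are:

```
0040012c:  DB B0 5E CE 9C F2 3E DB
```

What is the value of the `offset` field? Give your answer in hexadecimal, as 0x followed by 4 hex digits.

0x9CF2

`offset` follows `port` (4 bytes), so it starts at byte offset 4 and occupies 2 bytes.
Bytes at offsets 4..5: 9C F2.
Big-endian stores the most-significant byte at the lowest address.
The bytes are already most-significant first: 0x9CF2.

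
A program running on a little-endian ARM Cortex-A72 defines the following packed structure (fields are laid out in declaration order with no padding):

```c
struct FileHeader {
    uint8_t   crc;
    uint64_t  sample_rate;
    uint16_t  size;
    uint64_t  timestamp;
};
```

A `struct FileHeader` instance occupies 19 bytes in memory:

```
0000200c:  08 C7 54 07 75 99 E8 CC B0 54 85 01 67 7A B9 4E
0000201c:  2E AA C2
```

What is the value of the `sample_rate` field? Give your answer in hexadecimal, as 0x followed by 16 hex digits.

`sample_rate` follows `crc` (1 byte), so it starts at byte offset 1 and occupies 8 bytes.
Bytes at offsets 1..8: C7 54 07 75 99 E8 CC B0.
Little-endian stores the least-significant byte at the lowest address.
Reassemble most-significant byte first: B0 CC E8 99 75 07 54 C7 → 0xB0CCE899750754C7.

0xB0CCE899750754C7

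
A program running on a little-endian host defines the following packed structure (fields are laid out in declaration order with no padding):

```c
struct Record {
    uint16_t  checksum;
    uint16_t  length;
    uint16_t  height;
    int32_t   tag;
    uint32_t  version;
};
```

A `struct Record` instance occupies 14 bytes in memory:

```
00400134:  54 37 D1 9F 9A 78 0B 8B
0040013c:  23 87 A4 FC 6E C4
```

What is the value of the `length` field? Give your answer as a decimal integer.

`length` follows `checksum` (2 bytes), so it starts at byte offset 2 and occupies 2 bytes.
Bytes at offsets 2..3: D1 9F.
In little-endian order the low byte comes first in memory.
Reassemble most-significant byte first: 9F D1 → 0x9FD1.
0x9FD1 = 40913.

40913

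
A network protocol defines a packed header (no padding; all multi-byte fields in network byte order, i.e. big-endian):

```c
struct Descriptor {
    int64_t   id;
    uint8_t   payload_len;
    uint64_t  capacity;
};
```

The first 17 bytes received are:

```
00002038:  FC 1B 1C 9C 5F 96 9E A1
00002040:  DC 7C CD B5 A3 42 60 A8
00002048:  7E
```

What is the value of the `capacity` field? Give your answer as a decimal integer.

8993043743726676094

`capacity` follows `id` (8 B), `payload_len` (1 B), so it starts at offset 8 + 1 = 9 and occupies 8 bytes.
Bytes at offsets 9..16: 7C CD B5 A3 42 60 A8 7E.
Big-endian: lowest address holds the most-significant byte.
The bytes are already most-significant first: 0x7CCDB5A34260A87E.
0x7CCDB5A34260A87E = 8993043743726676094.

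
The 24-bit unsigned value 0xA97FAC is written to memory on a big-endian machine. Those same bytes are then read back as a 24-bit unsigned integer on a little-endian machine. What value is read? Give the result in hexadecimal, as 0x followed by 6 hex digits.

Stored big-endian, the bytes at ascending addresses are A9 7F AC.
Read back as little-endian, the first byte is least significant, giving 0xAC7FA9.

0xAC7FA9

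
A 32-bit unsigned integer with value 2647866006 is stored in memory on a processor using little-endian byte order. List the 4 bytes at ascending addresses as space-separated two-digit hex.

2647866006 in hexadecimal, padded to 32 bits, is 0x9DD33A96.
Split into bytes (most-significant first): 9D D3 3A 96.
Little-endian stores the least-significant byte at the lowest address.
So at ascending addresses the bytes are 96 3A D3 9D.

96 3A D3 9D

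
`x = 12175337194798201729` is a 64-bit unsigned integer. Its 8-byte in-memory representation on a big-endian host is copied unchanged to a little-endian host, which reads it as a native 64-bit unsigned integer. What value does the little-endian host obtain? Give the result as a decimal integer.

9312191430837204904

12175337194798201729 in 64-bit hexadecimal is 0xA8F77CABC48C3B81.
Stored big-endian, the bytes at ascending addresses are A8 F7 7C AB C4 8C 3B 81.
Read back as little-endian, the first byte is least significant, giving 0x813B8CC4AB7CF7A8.
0x813B8CC4AB7CF7A8 = 9312191430837204904.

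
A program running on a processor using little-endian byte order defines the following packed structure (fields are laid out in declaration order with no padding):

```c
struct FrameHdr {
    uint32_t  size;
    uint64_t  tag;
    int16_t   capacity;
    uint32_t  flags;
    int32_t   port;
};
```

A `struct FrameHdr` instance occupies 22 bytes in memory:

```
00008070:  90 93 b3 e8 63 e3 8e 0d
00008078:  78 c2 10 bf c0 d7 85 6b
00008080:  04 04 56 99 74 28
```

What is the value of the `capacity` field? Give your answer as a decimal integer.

-10304

`capacity` follows `size` (4 B), `tag` (8 B), so it starts at offset 4 + 8 = 12 and occupies 2 bytes.
Bytes at offsets 12..13: C0 D7.
Little-endian: lowest address holds the least-significant byte.
Reassemble most-significant byte first: D7 C0 → 0xD7C0.
Top bit is set, so as a signed 16-bit value this is 0xD7C0 − 2^16 = -10304.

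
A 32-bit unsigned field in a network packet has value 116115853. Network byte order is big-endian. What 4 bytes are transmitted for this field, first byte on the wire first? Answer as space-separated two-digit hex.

116115853 in hexadecimal, padded to 32 bits, is 0x06EBC98D.
Split into bytes (most-significant first): 06 EB C9 8D.
Big-endian stores the most-significant byte at the lowest address.
So the memory order matches the most-significant-first order: 06 EB C9 8D.

06 EB C9 8D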